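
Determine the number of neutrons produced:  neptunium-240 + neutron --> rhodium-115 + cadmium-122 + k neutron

Conserve mass number: 241 = 115 + 122 + k, so k = 241 − 237 = 4.
Check atomic number: 93 = 45 + 48 + 0 = 93. ✓

4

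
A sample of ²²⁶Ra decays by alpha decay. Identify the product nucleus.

Rn-222

Alpha decay: mass number changes by -4, atomic number by -2.
A: 226 − 4 = 222; Z: 88 − 2 = 86.
Z = 86 is radon, so the daughter is ²²²Rn.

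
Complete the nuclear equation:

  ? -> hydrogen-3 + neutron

Conserve mass number: A = 3 + 1, so A = 4.
Conserve atomic number: Z = 1 + 0, so Z = 1.
Z = 1 is hydrogen, so the species is hydrogen-4.

H-4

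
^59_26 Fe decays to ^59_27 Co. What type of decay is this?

ΔA = 59 − 59 = 0; ΔZ = 27 − 26 = +1.
A is unchanged and Z rises by 1 — a neutron has become a proton (β⁻ decay).

beta-minus decay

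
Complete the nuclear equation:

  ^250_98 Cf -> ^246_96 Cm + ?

alpha particle

Conserve mass number: 250 = 246 + A, so A = 4.
Conserve atomic number: 98 = 96 + Z, so Z = 2.
A = 4 and Z = 2 is ^4_2 He — an alpha particle.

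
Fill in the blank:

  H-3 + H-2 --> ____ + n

He-4

Conserve mass number: 3 + 2 = A + 1, so A = 4.
Conserve atomic number: 1 + 1 = Z + 0, so Z = 2.
A = 4 and Z = 2 is He-4 — an alpha particle.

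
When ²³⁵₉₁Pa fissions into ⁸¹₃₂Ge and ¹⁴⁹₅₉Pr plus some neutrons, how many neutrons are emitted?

Conserve mass number: 235 = 81 + 149 + k, so k = 235 − 230 = 5.
Check atomic number: 91 = 32 + 59 + 0 = 91. ✓

5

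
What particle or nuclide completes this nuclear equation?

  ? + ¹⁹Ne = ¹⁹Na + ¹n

proton

Conserve mass number: A + 19 = 19 + 1, so A = 1.
Conserve atomic number: Z + 10 = 11 + 0, so Z = 1.
A = 1 and Z = 1 is ¹H — a proton.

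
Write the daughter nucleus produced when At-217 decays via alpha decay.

Alpha decay: mass number changes by -4, atomic number by -2.
A: 217 − 4 = 213; Z: 85 − 2 = 83.
Z = 83 is bismuth, so the daughter is Bi-213.

Bi-213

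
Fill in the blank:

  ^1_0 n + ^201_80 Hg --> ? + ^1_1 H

Conserve mass number: 1 + 201 = A + 1, so A = 201.
Conserve atomic number: 0 + 80 = Z + 1, so Z = 79.
Z = 79 is gold, so the species is ^201_79 Au.

Au-201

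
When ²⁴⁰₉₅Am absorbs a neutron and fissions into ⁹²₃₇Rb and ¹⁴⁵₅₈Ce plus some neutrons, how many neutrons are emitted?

Conserve mass number: 241 = 92 + 145 + k, so k = 241 − 237 = 4.
Check atomic number: 95 = 37 + 58 + 0 = 95. ✓

4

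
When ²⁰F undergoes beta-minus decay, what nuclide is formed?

Ne-20

Beta-minus decay: mass number changes by +0, atomic number by +1.
A: 20 = 20; Z: 9 + 1 = 10.
Z = 10 is neon, so the daughter is ²⁰Ne.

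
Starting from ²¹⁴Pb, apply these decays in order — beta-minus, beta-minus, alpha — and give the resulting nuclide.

Pb-210

Start: (A, Z) = (214, 82).
After β⁻: (214, 83).
After β⁻: (214, 84).
After α: (210, 82).
Z = 82 is lead.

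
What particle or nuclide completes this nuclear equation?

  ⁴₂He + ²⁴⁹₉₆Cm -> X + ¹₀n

Conserve mass number: 4 + 249 = A + 1, so A = 252.
Conserve atomic number: 2 + 96 = Z + 0, so Z = 98.
Z = 98 is californium, so the species is ²⁵²₉₈Cf.

Cf-252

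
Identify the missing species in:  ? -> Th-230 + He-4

U-234

Conserve mass number: A = 230 + 4, so A = 234.
Conserve atomic number: Z = 90 + 2, so Z = 92.
Z = 92 is uranium, so the species is U-234.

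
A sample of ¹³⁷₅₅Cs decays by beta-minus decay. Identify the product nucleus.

Ba-137

Beta-minus decay: mass number changes by +0, atomic number by +1.
A: 137 = 137; Z: 55 + 1 = 56.
Z = 56 is barium, so the daughter is ¹³⁷₅₆Ba.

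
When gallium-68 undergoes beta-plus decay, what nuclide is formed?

Beta-plus decay: mass number changes by +0, atomic number by -1.
A: 68 = 68; Z: 31 − 1 = 30.
Z = 30 is zinc, so the daughter is zinc-68.

Zn-68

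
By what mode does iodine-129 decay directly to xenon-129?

beta-minus decay

ΔA = 129 − 129 = 0; ΔZ = 54 − 53 = +1.
A is unchanged and Z rises by 1 — a neutron has become a proton (β⁻ decay).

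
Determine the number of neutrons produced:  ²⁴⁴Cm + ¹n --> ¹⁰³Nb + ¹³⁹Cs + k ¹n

Conserve mass number: 245 = 103 + 139 + k, so k = 245 − 242 = 3.
Check atomic number: 96 = 41 + 55 + 0 = 96. ✓

3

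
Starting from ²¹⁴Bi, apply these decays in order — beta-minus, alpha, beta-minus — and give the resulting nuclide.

Start: (A, Z) = (214, 83).
After β⁻: (214, 84).
After α: (210, 82).
After β⁻: (210, 83).
Z = 83 is bismuth.

Bi-210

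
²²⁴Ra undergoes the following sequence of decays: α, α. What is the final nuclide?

Po-216

Start: (A, Z) = (224, 88).
After α: (220, 86).
After α: (216, 84).
Z = 84 is polonium.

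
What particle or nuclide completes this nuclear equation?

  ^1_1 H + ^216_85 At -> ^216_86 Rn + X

Conserve mass number: 1 + 216 = 216 + A, so A = 1.
Conserve atomic number: 1 + 85 = 86 + Z, so Z = 0.
A = 1 and Z = 0 is ^1_0 n — a neutron.

neutron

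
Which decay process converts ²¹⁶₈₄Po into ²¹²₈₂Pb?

ΔA = 212 − 216 = -4; ΔZ = 82 − 84 = -2.
A drops by 4 and Z drops by 2 — the signature of alpha emission.

alpha decay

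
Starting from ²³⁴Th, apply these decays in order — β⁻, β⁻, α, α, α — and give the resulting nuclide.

Rn-222

Start: (A, Z) = (234, 90).
After β⁻: (234, 91).
After β⁻: (234, 92).
After α: (230, 90).
After α: (226, 88).
After α: (222, 86).
Z = 86 is radon.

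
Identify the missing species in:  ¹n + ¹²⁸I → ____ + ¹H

Te-128

Conserve mass number: 1 + 128 = A + 1, so A = 128.
Conserve atomic number: 0 + 53 = Z + 1, so Z = 52.
Z = 52 is tellurium, so the species is ¹²⁸Te.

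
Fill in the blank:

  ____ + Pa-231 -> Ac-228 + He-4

Conserve mass number: A + 231 = 228 + 4, so A = 1.
Conserve atomic number: Z + 91 = 89 + 2, so Z = 0.
A = 1 and Z = 0 is n — a neutron.

neutron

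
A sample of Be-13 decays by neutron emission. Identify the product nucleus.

Be-12

Neutron emission: mass number changes by -1, atomic number by +0.
A: 13 − 1 = 12; Z: 4 = 4.
Z = 4 is beryllium, so the daughter is Be-12.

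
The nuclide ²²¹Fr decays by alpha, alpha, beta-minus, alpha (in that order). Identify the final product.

Start: (A, Z) = (221, 87).
After α: (217, 85).
After α: (213, 83).
After β⁻: (213, 84).
After α: (209, 82).
Z = 82 is lead.

Pb-209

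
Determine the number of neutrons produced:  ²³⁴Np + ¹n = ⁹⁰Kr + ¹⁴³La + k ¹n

2

Conserve mass number: 235 = 90 + 143 + k, so k = 235 − 233 = 2.
Check atomic number: 93 = 36 + 57 + 0 = 93. ✓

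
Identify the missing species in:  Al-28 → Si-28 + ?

Conserve mass number: 28 = 28 + A, so A = 0.
Conserve atomic number: 13 = 14 + Z, so Z = -1.
A = 0 and Z = -1 is e⁻ — a beta-minus particle.

beta-minus particle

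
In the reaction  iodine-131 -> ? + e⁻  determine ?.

Xe-131

Conserve mass number: 131 = A + 0, so A = 131.
Conserve atomic number: 53 = Z − 1, so Z = 54.
Z = 54 is xenon, so the species is xenon-131.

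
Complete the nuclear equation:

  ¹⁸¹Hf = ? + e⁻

Ta-181

Conserve mass number: 181 = A + 0, so A = 181.
Conserve atomic number: 72 = Z − 1, so Z = 73.
Z = 73 is tantalum, so the species is ¹⁸¹Ta.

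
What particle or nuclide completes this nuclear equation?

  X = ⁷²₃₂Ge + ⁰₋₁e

Conserve mass number: A = 72 + 0, so A = 72.
Conserve atomic number: Z = 32 − 1, so Z = 31.
Z = 31 is gallium, so the species is ⁷²₃₁Ga.

Ga-72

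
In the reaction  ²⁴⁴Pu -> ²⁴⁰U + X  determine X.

alpha particle

Conserve mass number: 244 = 240 + A, so A = 4.
Conserve atomic number: 94 = 92 + Z, so Z = 2.
A = 4 and Z = 2 is ⁴He — an alpha particle.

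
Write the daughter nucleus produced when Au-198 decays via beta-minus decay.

Hg-198

Beta-minus decay: mass number changes by +0, atomic number by +1.
A: 198 = 198; Z: 79 + 1 = 80.
Z = 80 is mercury, so the daughter is Hg-198.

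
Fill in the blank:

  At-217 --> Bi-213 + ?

Conserve mass number: 217 = 213 + A, so A = 4.
Conserve atomic number: 85 = 83 + Z, so Z = 2.
A = 4 and Z = 2 is He-4 — an alpha particle.

alpha particle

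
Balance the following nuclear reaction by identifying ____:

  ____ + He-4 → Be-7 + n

Conserve mass number: A + 4 = 7 + 1, so A = 4.
Conserve atomic number: Z + 2 = 4 + 0, so Z = 2.
A = 4 and Z = 2 is He-4 — an alpha particle.

alpha particle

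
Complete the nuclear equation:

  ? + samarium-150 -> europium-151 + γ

Conserve mass number: A + 150 = 151 + 0, so A = 1.
Conserve atomic number: Z + 62 = 63 + 0, so Z = 1.
A = 1 and Z = 1 is hydrogen-1 — a proton.

proton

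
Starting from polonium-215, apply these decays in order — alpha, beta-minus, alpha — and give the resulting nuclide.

Tl-207

Start: (A, Z) = (215, 84).
After α: (211, 82).
After β⁻: (211, 83).
After α: (207, 81).
Z = 81 is thallium.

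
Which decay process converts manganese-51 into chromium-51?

ΔA = 51 − 51 = 0; ΔZ = 24 − 25 = -1.
A is unchanged and Z drops by 1 — a proton has become a neutron (β⁺ emission or electron capture).

beta-plus decay or electron capture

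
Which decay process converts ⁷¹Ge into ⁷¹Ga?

beta-plus decay or electron capture

ΔA = 71 − 71 = 0; ΔZ = 31 − 32 = -1.
A is unchanged and Z drops by 1 — a proton has become a neutron (β⁺ emission or electron capture).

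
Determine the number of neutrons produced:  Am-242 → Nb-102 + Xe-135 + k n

Conserve mass number: 242 = 102 + 135 + k, so k = 242 − 237 = 5.
Check atomic number: 95 = 41 + 54 + 0 = 95. ✓

5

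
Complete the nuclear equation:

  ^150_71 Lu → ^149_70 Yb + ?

Conserve mass number: 150 = 149 + A, so A = 1.
Conserve atomic number: 71 = 70 + Z, so Z = 1.
A = 1 and Z = 1 is ^1_1 H — a proton.

proton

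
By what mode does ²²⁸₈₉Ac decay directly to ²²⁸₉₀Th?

beta-minus decay

ΔA = 228 − 228 = 0; ΔZ = 90 − 89 = +1.
A is unchanged and Z rises by 1 — a neutron has become a proton (β⁻ decay).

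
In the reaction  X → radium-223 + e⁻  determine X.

Fr-223

Conserve mass number: A = 223 + 0, so A = 223.
Conserve atomic number: Z = 88 − 1, so Z = 87.
Z = 87 is francium, so the species is francium-223.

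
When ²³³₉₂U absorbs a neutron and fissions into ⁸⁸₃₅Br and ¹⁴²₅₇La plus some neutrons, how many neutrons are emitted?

4

Conserve mass number: 234 = 88 + 142 + k, so k = 234 − 230 = 4.
Check atomic number: 92 = 35 + 57 + 0 = 92. ✓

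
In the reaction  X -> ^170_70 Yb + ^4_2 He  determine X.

Hf-174

Conserve mass number: A = 170 + 4, so A = 174.
Conserve atomic number: Z = 70 + 2, so Z = 72.
Z = 72 is hafnium, so the species is ^174_72 Hf.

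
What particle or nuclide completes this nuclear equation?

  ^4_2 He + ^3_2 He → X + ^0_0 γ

Be-7

Conserve mass number: 4 + 3 = A + 0, so A = 7.
Conserve atomic number: 2 + 2 = Z + 0, so Z = 4.
Z = 4 is beryllium, so the species is ^7_4 Be.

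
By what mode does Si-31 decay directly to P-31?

beta-minus decay

ΔA = 31 − 31 = 0; ΔZ = 15 − 14 = +1.
A is unchanged and Z rises by 1 — a neutron has become a proton (β⁻ decay).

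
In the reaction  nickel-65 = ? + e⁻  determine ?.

Conserve mass number: 65 = A + 0, so A = 65.
Conserve atomic number: 28 = Z − 1, so Z = 29.
Z = 29 is copper, so the species is copper-65.

Cu-65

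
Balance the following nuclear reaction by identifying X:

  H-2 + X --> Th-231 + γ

Ac-229

Conserve mass number: 2 + A = 231 + 0, so A = 229.
Conserve atomic number: 1 + Z = 90 + 0, so Z = 89.
Z = 89 is actinium, so the species is Ac-229.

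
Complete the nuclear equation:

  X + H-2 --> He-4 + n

triton

Conserve mass number: A + 2 = 4 + 1, so A = 3.
Conserve atomic number: Z + 1 = 2 + 0, so Z = 1.
A = 3 and Z = 1 is H-3 — a triton.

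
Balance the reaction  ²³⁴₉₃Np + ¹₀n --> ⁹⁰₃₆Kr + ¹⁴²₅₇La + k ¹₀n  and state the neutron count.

3

Conserve mass number: 235 = 90 + 142 + k, so k = 235 − 232 = 3.
Check atomic number: 93 = 36 + 57 + 0 = 93. ✓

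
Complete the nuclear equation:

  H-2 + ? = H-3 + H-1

Conserve mass number: 2 + A = 3 + 1, so A = 2.
Conserve atomic number: 1 + Z = 1 + 1, so Z = 1.
A = 2 and Z = 1 is H-2 — a deuteron.

deuteron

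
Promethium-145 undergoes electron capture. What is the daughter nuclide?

Nd-145

Electron capture: mass number changes by +0, atomic number by -1.
A: 145 = 145; Z: 61 − 1 = 60.
Z = 60 is neodymium, so the daughter is neodymium-145.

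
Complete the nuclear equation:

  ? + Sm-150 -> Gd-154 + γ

alpha particle

Conserve mass number: A + 150 = 154 + 0, so A = 4.
Conserve atomic number: Z + 62 = 64 + 0, so Z = 2.
A = 4 and Z = 2 is He-4 — an alpha particle.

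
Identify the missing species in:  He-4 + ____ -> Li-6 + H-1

Conserve mass number: 4 + A = 6 + 1, so A = 3.
Conserve atomic number: 2 + Z = 3 + 1, so Z = 2.
Z = 2 is helium, so the species is He-3.

He-3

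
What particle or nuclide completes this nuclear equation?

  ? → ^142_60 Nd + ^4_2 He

Sm-146

Conserve mass number: A = 142 + 4, so A = 146.
Conserve atomic number: Z = 60 + 2, so Z = 62.
Z = 62 is samarium, so the species is ^146_62 Sm.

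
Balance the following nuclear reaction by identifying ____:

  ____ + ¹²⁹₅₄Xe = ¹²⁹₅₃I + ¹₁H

neutron

Conserve mass number: A + 129 = 129 + 1, so A = 1.
Conserve atomic number: Z + 54 = 53 + 1, so Z = 0.
A = 1 and Z = 0 is ¹₀n — a neutron.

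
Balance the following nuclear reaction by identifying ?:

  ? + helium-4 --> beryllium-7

Conserve mass number: A + 4 = 7, so A = 3.
Conserve atomic number: Z + 2 = 4, so Z = 2.
Z = 2 is helium, so the species is helium-3.

He-3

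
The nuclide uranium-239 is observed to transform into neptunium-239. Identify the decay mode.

ΔA = 239 − 239 = 0; ΔZ = 93 − 92 = +1.
A is unchanged and Z rises by 1 — a neutron has become a proton (β⁻ decay).

beta-minus decay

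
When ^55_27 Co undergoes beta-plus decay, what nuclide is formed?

Fe-55

Beta-plus decay: mass number changes by +0, atomic number by -1.
A: 55 = 55; Z: 27 − 1 = 26.
Z = 26 is iron, so the daughter is ^55_26 Fe.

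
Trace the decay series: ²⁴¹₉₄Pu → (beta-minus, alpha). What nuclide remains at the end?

Start: (A, Z) = (241, 94).
After β⁻: (241, 95).
After α: (237, 93).
Z = 93 is neptunium.

Np-237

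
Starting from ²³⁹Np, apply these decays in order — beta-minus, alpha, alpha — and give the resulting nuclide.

Th-231

Start: (A, Z) = (239, 93).
After β⁻: (239, 94).
After α: (235, 92).
After α: (231, 90).
Z = 90 is thorium.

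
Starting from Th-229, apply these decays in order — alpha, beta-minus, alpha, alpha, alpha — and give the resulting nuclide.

Start: (A, Z) = (229, 90).
After α: (225, 88).
After β⁻: (225, 89).
After α: (221, 87).
After α: (217, 85).
After α: (213, 83).
Z = 83 is bismuth.

Bi-213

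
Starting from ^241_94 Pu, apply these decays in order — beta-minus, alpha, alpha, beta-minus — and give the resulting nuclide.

Start: (A, Z) = (241, 94).
After β⁻: (241, 95).
After α: (237, 93).
After α: (233, 91).
After β⁻: (233, 92).
Z = 92 is uranium.

U-233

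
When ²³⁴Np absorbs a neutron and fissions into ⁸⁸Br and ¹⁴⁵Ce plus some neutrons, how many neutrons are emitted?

Conserve mass number: 235 = 88 + 145 + k, so k = 235 − 233 = 2.
Check atomic number: 93 = 35 + 58 + 0 = 93. ✓

2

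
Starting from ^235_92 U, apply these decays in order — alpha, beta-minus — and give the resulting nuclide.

Start: (A, Z) = (235, 92).
After α: (231, 90).
After β⁻: (231, 91).
Z = 91 is protactinium.

Pa-231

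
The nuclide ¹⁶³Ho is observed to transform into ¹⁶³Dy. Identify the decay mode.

ΔA = 163 − 163 = 0; ΔZ = 66 − 67 = -1.
A is unchanged and Z drops by 1 — a proton has become a neutron (β⁺ emission or electron capture).

beta-plus decay or electron capture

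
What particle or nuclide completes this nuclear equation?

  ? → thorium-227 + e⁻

Conserve mass number: A = 227 + 0, so A = 227.
Conserve atomic number: Z = 90 − 1, so Z = 89.
Z = 89 is actinium, so the species is actinium-227.

Ac-227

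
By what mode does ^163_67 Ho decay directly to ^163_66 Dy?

ΔA = 163 − 163 = 0; ΔZ = 66 − 67 = -1.
A is unchanged and Z drops by 1 — a proton has become a neutron (β⁺ emission or electron capture).

beta-plus decay or electron capture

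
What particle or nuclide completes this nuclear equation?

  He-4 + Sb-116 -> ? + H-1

Te-119

Conserve mass number: 4 + 116 = A + 1, so A = 119.
Conserve atomic number: 2 + 51 = Z + 1, so Z = 52.
Z = 52 is tellurium, so the species is Te-119.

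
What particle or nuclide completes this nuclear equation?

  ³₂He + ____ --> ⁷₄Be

alpha particle

Conserve mass number: 3 + A = 7, so A = 4.
Conserve atomic number: 2 + Z = 4, so Z = 2.
A = 4 and Z = 2 is ⁴₂He — an alpha particle.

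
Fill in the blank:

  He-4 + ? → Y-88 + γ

Conserve mass number: 4 + A = 88 + 0, so A = 84.
Conserve atomic number: 2 + Z = 39 + 0, so Z = 37.
Z = 37 is rubidium, so the species is Rb-84.

Rb-84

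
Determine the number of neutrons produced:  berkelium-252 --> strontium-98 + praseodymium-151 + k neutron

3

Conserve mass number: 252 = 98 + 151 + k, so k = 252 − 249 = 3.
Check atomic number: 97 = 38 + 59 + 0 = 97. ✓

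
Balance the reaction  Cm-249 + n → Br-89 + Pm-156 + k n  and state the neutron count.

5

Conserve mass number: 250 = 89 + 156 + k, so k = 250 − 245 = 5.
Check atomic number: 96 = 35 + 61 + 0 = 96. ✓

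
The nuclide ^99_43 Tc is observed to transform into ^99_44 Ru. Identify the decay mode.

beta-minus decay

ΔA = 99 − 99 = 0; ΔZ = 44 − 43 = +1.
A is unchanged and Z rises by 1 — a neutron has become a proton (β⁻ decay).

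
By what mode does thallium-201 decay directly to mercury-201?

beta-plus decay or electron capture

ΔA = 201 − 201 = 0; ΔZ = 80 − 81 = -1.
A is unchanged and Z drops by 1 — a proton has become a neutron (β⁺ emission or electron capture).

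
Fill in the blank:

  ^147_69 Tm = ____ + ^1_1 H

Conserve mass number: 147 = A + 1, so A = 146.
Conserve atomic number: 69 = Z + 1, so Z = 68.
Z = 68 is erbium, so the species is ^146_68 Er.

Er-146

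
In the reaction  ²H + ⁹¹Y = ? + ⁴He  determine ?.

Sr-89

Conserve mass number: 2 + 91 = A + 4, so A = 89.
Conserve atomic number: 1 + 39 = Z + 2, so Z = 38.
Z = 38 is strontium, so the species is ⁸⁹Sr.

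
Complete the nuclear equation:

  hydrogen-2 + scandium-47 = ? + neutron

Ti-48

Conserve mass number: 2 + 47 = A + 1, so A = 48.
Conserve atomic number: 1 + 21 = Z + 0, so Z = 22.
Z = 22 is titanium, so the species is titanium-48.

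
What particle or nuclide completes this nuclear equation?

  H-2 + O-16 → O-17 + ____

proton

Conserve mass number: 2 + 16 = 17 + A, so A = 1.
Conserve atomic number: 1 + 8 = 8 + Z, so Z = 1.
A = 1 and Z = 1 is H-1 — a proton.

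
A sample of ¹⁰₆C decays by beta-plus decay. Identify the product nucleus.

B-10

Beta-plus decay: mass number changes by +0, atomic number by -1.
A: 10 = 10; Z: 6 − 1 = 5.
Z = 5 is boron, so the daughter is ¹⁰₅B.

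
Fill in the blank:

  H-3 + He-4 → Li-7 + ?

Conserve mass number: 3 + 4 = 7 + A, so A = 0.
Conserve atomic number: 1 + 2 = 3 + Z, so Z = 0.
A = 0 and Z = 0 is γ — a gamma ray.

gamma ray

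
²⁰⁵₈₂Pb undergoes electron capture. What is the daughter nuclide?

Tl-205

Electron capture: mass number changes by +0, atomic number by -1.
A: 205 = 205; Z: 82 − 1 = 81.
Z = 81 is thallium, so the daughter is ²⁰⁵₈₁Tl.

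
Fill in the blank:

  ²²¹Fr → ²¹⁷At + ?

alpha particle

Conserve mass number: 221 = 217 + A, so A = 4.
Conserve atomic number: 87 = 85 + Z, so Z = 2.
A = 4 and Z = 2 is ⁴He — an alpha particle.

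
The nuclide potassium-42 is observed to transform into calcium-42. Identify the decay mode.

beta-minus decay

ΔA = 42 − 42 = 0; ΔZ = 20 − 19 = +1.
A is unchanged and Z rises by 1 — a neutron has become a proton (β⁻ decay).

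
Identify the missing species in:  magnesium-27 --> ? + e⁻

Conserve mass number: 27 = A + 0, so A = 27.
Conserve atomic number: 12 = Z − 1, so Z = 13.
Z = 13 is aluminium, so the species is aluminium-27.

Al-27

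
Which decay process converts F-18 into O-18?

beta-plus decay or electron capture

ΔA = 18 − 18 = 0; ΔZ = 8 − 9 = -1.
A is unchanged and Z drops by 1 — a proton has become a neutron (β⁺ emission or electron capture).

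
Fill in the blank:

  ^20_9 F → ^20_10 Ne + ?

beta-minus particle

Conserve mass number: 20 = 20 + A, so A = 0.
Conserve atomic number: 9 = 10 + Z, so Z = -1.
A = 0 and Z = -1 is ^0_-1 e — a beta-minus particle.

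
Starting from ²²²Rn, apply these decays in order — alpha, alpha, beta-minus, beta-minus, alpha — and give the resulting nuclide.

Start: (A, Z) = (222, 86).
After α: (218, 84).
After α: (214, 82).
After β⁻: (214, 83).
After β⁻: (214, 84).
After α: (210, 82).
Z = 82 is lead.

Pb-210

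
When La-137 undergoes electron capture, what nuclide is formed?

Electron capture: mass number changes by +0, atomic number by -1.
A: 137 = 137; Z: 57 − 1 = 56.
Z = 56 is barium, so the daughter is Ba-137.

Ba-137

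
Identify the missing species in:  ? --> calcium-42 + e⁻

Conserve mass number: A = 42 + 0, so A = 42.
Conserve atomic number: Z = 20 − 1, so Z = 19.
Z = 19 is potassium, so the species is potassium-42.

K-42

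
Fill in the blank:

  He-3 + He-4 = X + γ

Be-7

Conserve mass number: 3 + 4 = A + 0, so A = 7.
Conserve atomic number: 2 + 2 = Z + 0, so Z = 4.
Z = 4 is beryllium, so the species is Be-7.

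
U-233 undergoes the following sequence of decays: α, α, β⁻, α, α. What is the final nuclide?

Start: (A, Z) = (233, 92).
After α: (229, 90).
After α: (225, 88).
After β⁻: (225, 89).
After α: (221, 87).
After α: (217, 85).
Z = 85 is astatine.

At-217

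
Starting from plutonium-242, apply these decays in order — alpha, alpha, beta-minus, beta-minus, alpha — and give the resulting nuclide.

Th-230

Start: (A, Z) = (242, 94).
After α: (238, 92).
After α: (234, 90).
After β⁻: (234, 91).
After β⁻: (234, 92).
After α: (230, 90).
Z = 90 is thorium.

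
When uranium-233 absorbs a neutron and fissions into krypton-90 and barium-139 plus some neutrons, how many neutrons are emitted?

5

Conserve mass number: 234 = 90 + 139 + k, so k = 234 − 229 = 5.
Check atomic number: 92 = 36 + 56 + 0 = 92. ✓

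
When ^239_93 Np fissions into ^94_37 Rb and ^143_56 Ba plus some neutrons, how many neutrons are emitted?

2

Conserve mass number: 239 = 94 + 143 + k, so k = 239 − 237 = 2.
Check atomic number: 93 = 37 + 56 + 0 = 93. ✓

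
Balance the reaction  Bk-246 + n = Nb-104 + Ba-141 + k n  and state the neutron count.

2

Conserve mass number: 247 = 104 + 141 + k, so k = 247 − 245 = 2.
Check atomic number: 97 = 41 + 56 + 0 = 97. ✓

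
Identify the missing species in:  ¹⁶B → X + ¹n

Conserve mass number: 16 = A + 1, so A = 15.
Conserve atomic number: 5 = Z + 0, so Z = 5.
Z = 5 is boron, so the species is ¹⁵B.

B-15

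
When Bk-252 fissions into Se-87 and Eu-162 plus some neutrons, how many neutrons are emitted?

Conserve mass number: 252 = 87 + 162 + k, so k = 252 − 249 = 3.
Check atomic number: 97 = 34 + 63 + 0 = 97. ✓

3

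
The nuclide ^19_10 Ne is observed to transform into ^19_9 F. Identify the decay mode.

ΔA = 19 − 19 = 0; ΔZ = 9 − 10 = -1.
A is unchanged and Z drops by 1 — a proton has become a neutron (β⁺ emission or electron capture).

beta-plus decay or electron capture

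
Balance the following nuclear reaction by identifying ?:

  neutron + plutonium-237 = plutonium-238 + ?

Conserve mass number: 1 + 237 = 238 + A, so A = 0.
Conserve atomic number: 0 + 94 = 94 + Z, so Z = 0.
A = 0 and Z = 0 is γ — a gamma ray.

gamma ray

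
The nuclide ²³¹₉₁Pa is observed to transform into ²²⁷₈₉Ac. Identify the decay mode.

ΔA = 227 − 231 = -4; ΔZ = 89 − 91 = -2.
A drops by 4 and Z drops by 2 — the signature of alpha emission.

alpha decay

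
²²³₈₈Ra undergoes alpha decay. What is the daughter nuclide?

Alpha decay: mass number changes by -4, atomic number by -2.
A: 223 − 4 = 219; Z: 88 − 2 = 86.
Z = 86 is radon, so the daughter is ²¹⁹₈₆Rn.

Rn-219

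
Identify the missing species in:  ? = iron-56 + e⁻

Mn-56

Conserve mass number: A = 56 + 0, so A = 56.
Conserve atomic number: Z = 26 − 1, so Z = 25.
Z = 25 is manganese, so the species is manganese-56.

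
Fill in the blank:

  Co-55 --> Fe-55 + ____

Conserve mass number: 55 = 55 + A, so A = 0.
Conserve atomic number: 27 = 26 + Z, so Z = 1.
A = 0 and Z = 1 is e⁺ — a positron.

positron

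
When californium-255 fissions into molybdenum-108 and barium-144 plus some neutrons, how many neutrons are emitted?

Conserve mass number: 255 = 108 + 144 + k, so k = 255 − 252 = 3.
Check atomic number: 98 = 42 + 56 + 0 = 98. ✓

3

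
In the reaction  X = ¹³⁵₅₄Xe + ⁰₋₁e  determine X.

I-135

Conserve mass number: A = 135 + 0, so A = 135.
Conserve atomic number: Z = 54 − 1, so Z = 53.
Z = 53 is iodine, so the species is ¹³⁵₅₃I.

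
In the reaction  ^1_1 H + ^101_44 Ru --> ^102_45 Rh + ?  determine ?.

gamma ray

Conserve mass number: 1 + 101 = 102 + A, so A = 0.
Conserve atomic number: 1 + 44 = 45 + Z, so Z = 0.
A = 0 and Z = 0 is ^0_0 γ — a gamma ray.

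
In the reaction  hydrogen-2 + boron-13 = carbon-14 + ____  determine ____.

neutron

Conserve mass number: 2 + 13 = 14 + A, so A = 1.
Conserve atomic number: 1 + 5 = 6 + Z, so Z = 0.
A = 1 and Z = 0 is neutron — a neutron.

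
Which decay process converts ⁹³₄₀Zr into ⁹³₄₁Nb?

ΔA = 93 − 93 = 0; ΔZ = 41 − 40 = +1.
A is unchanged and Z rises by 1 — a neutron has become a proton (β⁻ decay).

beta-minus decay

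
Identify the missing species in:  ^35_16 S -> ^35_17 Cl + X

Conserve mass number: 35 = 35 + A, so A = 0.
Conserve atomic number: 16 = 17 + Z, so Z = -1.
A = 0 and Z = -1 is ^0_-1 e — a beta-minus particle.

beta-minus particle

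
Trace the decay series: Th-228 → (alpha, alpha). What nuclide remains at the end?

Rn-220

Start: (A, Z) = (228, 90).
After α: (224, 88).
After α: (220, 86).
Z = 86 is radon.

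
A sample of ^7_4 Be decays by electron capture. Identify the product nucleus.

Li-7

Electron capture: mass number changes by +0, atomic number by -1.
A: 7 = 7; Z: 4 − 1 = 3.
Z = 3 is lithium, so the daughter is ^7_3 Li.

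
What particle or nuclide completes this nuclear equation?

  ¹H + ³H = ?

He-4

Conserve mass number: 1 + 3 = A, so A = 4.
Conserve atomic number: 1 + 1 = Z, so Z = 2.
A = 4 and Z = 2 is ⁴He — an alpha particle.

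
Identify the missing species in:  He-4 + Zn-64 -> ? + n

Ge-67

Conserve mass number: 4 + 64 = A + 1, so A = 67.
Conserve atomic number: 2 + 30 = Z + 0, so Z = 32.
Z = 32 is germanium, so the species is Ge-67.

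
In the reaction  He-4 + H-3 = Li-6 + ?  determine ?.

Conserve mass number: 4 + 3 = 6 + A, so A = 1.
Conserve atomic number: 2 + 1 = 3 + Z, so Z = 0.
A = 1 and Z = 0 is n — a neutron.

neutron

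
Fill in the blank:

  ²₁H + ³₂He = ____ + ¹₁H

He-4

Conserve mass number: 2 + 3 = A + 1, so A = 4.
Conserve atomic number: 1 + 2 = Z + 1, so Z = 2.
A = 4 and Z = 2 is ⁴₂He — an alpha particle.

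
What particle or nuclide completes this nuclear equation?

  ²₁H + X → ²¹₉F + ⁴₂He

Conserve mass number: 2 + A = 21 + 4, so A = 23.
Conserve atomic number: 1 + Z = 9 + 2, so Z = 10.
Z = 10 is neon, so the species is ²³₁₀Ne.

Ne-23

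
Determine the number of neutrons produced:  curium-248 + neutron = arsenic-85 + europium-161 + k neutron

Conserve mass number: 249 = 85 + 161 + k, so k = 249 − 246 = 3.
Check atomic number: 96 = 33 + 63 + 0 = 96. ✓

3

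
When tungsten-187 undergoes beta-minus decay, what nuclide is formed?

Beta-minus decay: mass number changes by +0, atomic number by +1.
A: 187 = 187; Z: 74 + 1 = 75.
Z = 75 is rhenium, so the daughter is rhenium-187.

Re-187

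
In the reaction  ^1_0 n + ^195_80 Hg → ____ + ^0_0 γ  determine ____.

Hg-196

Conserve mass number: 1 + 195 = A + 0, so A = 196.
Conserve atomic number: 0 + 80 = Z + 0, so Z = 80.
Z = 80 is mercury, so the species is ^196_80 Hg.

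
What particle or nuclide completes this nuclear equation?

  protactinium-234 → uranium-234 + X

beta-minus particle

Conserve mass number: 234 = 234 + A, so A = 0.
Conserve atomic number: 91 = 92 + Z, so Z = -1.
A = 0 and Z = -1 is e⁻ — a beta-minus particle.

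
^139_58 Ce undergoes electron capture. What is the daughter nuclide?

Electron capture: mass number changes by +0, atomic number by -1.
A: 139 = 139; Z: 58 − 1 = 57.
Z = 57 is lanthanum, so the daughter is ^139_57 La.

La-139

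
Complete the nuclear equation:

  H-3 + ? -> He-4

Conserve mass number: 3 + A = 4, so A = 1.
Conserve atomic number: 1 + Z = 2, so Z = 1.
A = 1 and Z = 1 is H-1 — a proton.

proton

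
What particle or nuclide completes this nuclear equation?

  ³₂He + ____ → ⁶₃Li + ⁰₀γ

triton

Conserve mass number: 3 + A = 6 + 0, so A = 3.
Conserve atomic number: 2 + Z = 3 + 0, so Z = 1.
A = 3 and Z = 1 is ³₁H — a triton.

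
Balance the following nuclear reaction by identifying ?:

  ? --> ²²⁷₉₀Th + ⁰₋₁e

Ac-227

Conserve mass number: A = 227 + 0, so A = 227.
Conserve atomic number: Z = 90 − 1, so Z = 89.
Z = 89 is actinium, so the species is ²²⁷₈₉Ac.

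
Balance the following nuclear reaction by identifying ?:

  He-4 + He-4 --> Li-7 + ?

proton

Conserve mass number: 4 + 4 = 7 + A, so A = 1.
Conserve atomic number: 2 + 2 = 3 + Z, so Z = 1.
A = 1 and Z = 1 is H-1 — a proton.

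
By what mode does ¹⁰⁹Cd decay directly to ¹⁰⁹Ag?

beta-plus decay or electron capture

ΔA = 109 − 109 = 0; ΔZ = 47 − 48 = -1.
A is unchanged and Z drops by 1 — a proton has become a neutron (β⁺ emission or electron capture).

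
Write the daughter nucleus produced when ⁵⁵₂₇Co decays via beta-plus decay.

Fe-55

Beta-plus decay: mass number changes by +0, atomic number by -1.
A: 55 = 55; Z: 27 − 1 = 26.
Z = 26 is iron, so the daughter is ⁵⁵₂₆Fe.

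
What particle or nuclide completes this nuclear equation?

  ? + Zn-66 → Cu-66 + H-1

Conserve mass number: A + 66 = 66 + 1, so A = 1.
Conserve atomic number: Z + 30 = 29 + 1, so Z = 0.
A = 1 and Z = 0 is n — a neutron.

neutron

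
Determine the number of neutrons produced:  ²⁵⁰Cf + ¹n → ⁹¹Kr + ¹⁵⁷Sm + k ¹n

3

Conserve mass number: 251 = 91 + 157 + k, so k = 251 − 248 = 3.
Check atomic number: 98 = 36 + 62 + 0 = 98. ✓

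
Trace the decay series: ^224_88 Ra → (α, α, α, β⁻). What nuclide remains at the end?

Bi-212

Start: (A, Z) = (224, 88).
After α: (220, 86).
After α: (216, 84).
After α: (212, 82).
After β⁻: (212, 83).
Z = 83 is bismuth.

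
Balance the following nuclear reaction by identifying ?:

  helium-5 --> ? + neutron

Conserve mass number: 5 = A + 1, so A = 4.
Conserve atomic number: 2 = Z + 0, so Z = 2.
A = 4 and Z = 2 is helium-4 — an alpha particle.

He-4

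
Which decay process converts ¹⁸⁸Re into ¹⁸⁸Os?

ΔA = 188 − 188 = 0; ΔZ = 76 − 75 = +1.
A is unchanged and Z rises by 1 — a neutron has become a proton (β⁻ decay).

beta-minus decay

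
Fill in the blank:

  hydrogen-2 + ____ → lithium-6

Conserve mass number: 2 + A = 6, so A = 4.
Conserve atomic number: 1 + Z = 3, so Z = 2.
A = 4 and Z = 2 is helium-4 — an alpha particle.

alpha particle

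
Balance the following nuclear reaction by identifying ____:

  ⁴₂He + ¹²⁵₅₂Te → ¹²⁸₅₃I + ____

proton

Conserve mass number: 4 + 125 = 128 + A, so A = 1.
Conserve atomic number: 2 + 52 = 53 + Z, so Z = 1.
A = 1 and Z = 1 is ¹₁H — a proton.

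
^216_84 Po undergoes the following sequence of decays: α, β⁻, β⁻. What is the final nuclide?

Po-212

Start: (A, Z) = (216, 84).
After α: (212, 82).
After β⁻: (212, 83).
After β⁻: (212, 84).
Z = 84 is polonium.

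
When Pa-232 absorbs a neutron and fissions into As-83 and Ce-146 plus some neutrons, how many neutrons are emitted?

Conserve mass number: 233 = 83 + 146 + k, so k = 233 − 229 = 4.
Check atomic number: 91 = 33 + 58 + 0 = 91. ✓

4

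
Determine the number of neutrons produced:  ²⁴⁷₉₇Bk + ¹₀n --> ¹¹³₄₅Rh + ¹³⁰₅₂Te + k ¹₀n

5

Conserve mass number: 248 = 113 + 130 + k, so k = 248 − 243 = 5.
Check atomic number: 97 = 45 + 52 + 0 = 97. ✓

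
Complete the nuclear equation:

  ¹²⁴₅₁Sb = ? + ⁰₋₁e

Te-124

Conserve mass number: 124 = A + 0, so A = 124.
Conserve atomic number: 51 = Z − 1, so Z = 52.
Z = 52 is tellurium, so the species is ¹²⁴₅₂Te.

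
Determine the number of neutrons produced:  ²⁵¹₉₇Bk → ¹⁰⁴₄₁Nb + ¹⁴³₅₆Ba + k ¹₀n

4

Conserve mass number: 251 = 104 + 143 + k, so k = 251 − 247 = 4.
Check atomic number: 97 = 41 + 56 + 0 = 97. ✓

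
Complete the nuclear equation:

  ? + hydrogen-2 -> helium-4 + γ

deuteron

Conserve mass number: A + 2 = 4 + 0, so A = 2.
Conserve atomic number: Z + 1 = 2 + 0, so Z = 1.
A = 2 and Z = 1 is hydrogen-2 — a deuteron.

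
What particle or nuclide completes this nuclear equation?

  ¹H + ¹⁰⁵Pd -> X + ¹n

Conserve mass number: 1 + 105 = A + 1, so A = 105.
Conserve atomic number: 1 + 46 = Z + 0, so Z = 47.
Z = 47 is silver, so the species is ¹⁰⁵Ag.

Ag-105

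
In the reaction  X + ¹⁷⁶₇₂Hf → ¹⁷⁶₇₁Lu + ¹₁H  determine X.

Conserve mass number: A + 176 = 176 + 1, so A = 1.
Conserve atomic number: Z + 72 = 71 + 1, so Z = 0.
A = 1 and Z = 0 is ¹₀n — a neutron.

neutron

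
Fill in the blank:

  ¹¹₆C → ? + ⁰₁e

Conserve mass number: 11 = A + 0, so A = 11.
Conserve atomic number: 6 = Z + 1, so Z = 5.
Z = 5 is boron, so the species is ¹¹₅B.

B-11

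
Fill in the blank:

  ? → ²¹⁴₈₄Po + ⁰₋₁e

Conserve mass number: A = 214 + 0, so A = 214.
Conserve atomic number: Z = 84 − 1, so Z = 83.
Z = 83 is bismuth, so the species is ²¹⁴₈₃Bi.

Bi-214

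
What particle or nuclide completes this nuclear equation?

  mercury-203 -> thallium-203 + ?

beta-minus particle

Conserve mass number: 203 = 203 + A, so A = 0.
Conserve atomic number: 80 = 81 + Z, so Z = -1.
A = 0 and Z = -1 is e⁻ — a beta-minus particle.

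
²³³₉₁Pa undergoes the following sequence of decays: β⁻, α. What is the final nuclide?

Th-229

Start: (A, Z) = (233, 91).
After β⁻: (233, 92).
After α: (229, 90).
Z = 90 is thorium.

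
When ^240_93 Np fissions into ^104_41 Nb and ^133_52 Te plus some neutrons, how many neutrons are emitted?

Conserve mass number: 240 = 104 + 133 + k, so k = 240 − 237 = 3.
Check atomic number: 93 = 41 + 52 + 0 = 93. ✓

3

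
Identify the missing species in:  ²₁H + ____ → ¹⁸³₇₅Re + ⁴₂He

Conserve mass number: 2 + A = 183 + 4, so A = 185.
Conserve atomic number: 1 + Z = 75 + 2, so Z = 76.
Z = 76 is osmium, so the species is ¹⁸⁵₇₆Os.

Os-185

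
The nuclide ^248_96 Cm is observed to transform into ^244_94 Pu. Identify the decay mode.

alpha decay

ΔA = 244 − 248 = -4; ΔZ = 94 − 96 = -2.
A drops by 4 and Z drops by 2 — the signature of alpha emission.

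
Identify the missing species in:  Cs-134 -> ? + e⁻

Ba-134

Conserve mass number: 134 = A + 0, so A = 134.
Conserve atomic number: 55 = Z − 1, so Z = 56.
Z = 56 is barium, so the species is Ba-134.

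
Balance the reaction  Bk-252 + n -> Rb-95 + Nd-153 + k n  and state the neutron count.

Conserve mass number: 253 = 95 + 153 + k, so k = 253 − 248 = 5.
Check atomic number: 97 = 37 + 60 + 0 = 97. ✓

5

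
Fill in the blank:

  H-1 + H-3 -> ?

He-4

Conserve mass number: 1 + 3 = A, so A = 4.
Conserve atomic number: 1 + 1 = Z, so Z = 2.
A = 4 and Z = 2 is He-4 — an alpha particle.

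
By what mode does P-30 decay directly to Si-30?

beta-plus decay or electron capture

ΔA = 30 − 30 = 0; ΔZ = 14 − 15 = -1.
A is unchanged and Z drops by 1 — a proton has become a neutron (β⁺ emission or electron capture).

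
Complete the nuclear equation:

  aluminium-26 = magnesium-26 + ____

positron

Conserve mass number: 26 = 26 + A, so A = 0.
Conserve atomic number: 13 = 12 + Z, so Z = 1.
A = 0 and Z = 1 is e⁺ — a positron.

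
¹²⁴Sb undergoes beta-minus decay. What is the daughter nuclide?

Beta-minus decay: mass number changes by +0, atomic number by +1.
A: 124 = 124; Z: 51 + 1 = 52.
Z = 52 is tellurium, so the daughter is ¹²⁴Te.

Te-124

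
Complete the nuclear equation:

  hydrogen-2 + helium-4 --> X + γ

Li-6

Conserve mass number: 2 + 4 = A + 0, so A = 6.
Conserve atomic number: 1 + 2 = Z + 0, so Z = 3.
Z = 3 is lithium, so the species is lithium-6.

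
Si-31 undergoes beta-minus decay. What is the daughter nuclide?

Beta-minus decay: mass number changes by +0, atomic number by +1.
A: 31 = 31; Z: 14 + 1 = 15.
Z = 15 is phosphorus, so the daughter is P-31.

P-31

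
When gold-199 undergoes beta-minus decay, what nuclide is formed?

Hg-199

Beta-minus decay: mass number changes by +0, atomic number by +1.
A: 199 = 199; Z: 79 + 1 = 80.
Z = 80 is mercury, so the daughter is mercury-199.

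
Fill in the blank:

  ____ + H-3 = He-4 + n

deuteron

Conserve mass number: A + 3 = 4 + 1, so A = 2.
Conserve atomic number: Z + 1 = 2 + 0, so Z = 1.
A = 2 and Z = 1 is H-2 — a deuteron.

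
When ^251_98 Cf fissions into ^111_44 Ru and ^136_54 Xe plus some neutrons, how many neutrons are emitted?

4

Conserve mass number: 251 = 111 + 136 + k, so k = 251 − 247 = 4.
Check atomic number: 98 = 44 + 54 + 0 = 98. ✓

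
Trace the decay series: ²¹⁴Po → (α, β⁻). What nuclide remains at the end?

Start: (A, Z) = (214, 84).
After α: (210, 82).
After β⁻: (210, 83).
Z = 83 is bismuth.

Bi-210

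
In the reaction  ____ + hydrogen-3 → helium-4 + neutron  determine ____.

Conserve mass number: A + 3 = 4 + 1, so A = 2.
Conserve atomic number: Z + 1 = 2 + 0, so Z = 1.
A = 2 and Z = 1 is hydrogen-2 — a deuteron.

deuteron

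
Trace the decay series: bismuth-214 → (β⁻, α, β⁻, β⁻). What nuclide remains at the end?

Po-210

Start: (A, Z) = (214, 83).
After β⁻: (214, 84).
After α: (210, 82).
After β⁻: (210, 83).
After β⁻: (210, 84).
Z = 84 is polonium.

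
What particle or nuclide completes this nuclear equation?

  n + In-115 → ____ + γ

In-116

Conserve mass number: 1 + 115 = A + 0, so A = 116.
Conserve atomic number: 0 + 49 = Z + 0, so Z = 49.
Z = 49 is indium, so the species is In-116.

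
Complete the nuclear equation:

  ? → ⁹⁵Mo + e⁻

Conserve mass number: A = 95 + 0, so A = 95.
Conserve atomic number: Z = 42 − 1, so Z = 41.
Z = 41 is niobium, so the species is ⁹⁵Nb.

Nb-95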